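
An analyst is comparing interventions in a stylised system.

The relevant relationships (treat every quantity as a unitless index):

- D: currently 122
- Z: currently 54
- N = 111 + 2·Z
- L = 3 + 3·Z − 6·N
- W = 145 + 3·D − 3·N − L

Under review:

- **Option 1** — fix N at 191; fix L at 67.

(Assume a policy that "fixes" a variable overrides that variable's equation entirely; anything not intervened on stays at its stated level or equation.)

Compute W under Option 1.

Option 1 (N := 191, L := 67):
  D = 122
  Z = 54
  N = 191
  L = 67
  W = 145 + 3·122 − 3·191 − 67 = -129

-129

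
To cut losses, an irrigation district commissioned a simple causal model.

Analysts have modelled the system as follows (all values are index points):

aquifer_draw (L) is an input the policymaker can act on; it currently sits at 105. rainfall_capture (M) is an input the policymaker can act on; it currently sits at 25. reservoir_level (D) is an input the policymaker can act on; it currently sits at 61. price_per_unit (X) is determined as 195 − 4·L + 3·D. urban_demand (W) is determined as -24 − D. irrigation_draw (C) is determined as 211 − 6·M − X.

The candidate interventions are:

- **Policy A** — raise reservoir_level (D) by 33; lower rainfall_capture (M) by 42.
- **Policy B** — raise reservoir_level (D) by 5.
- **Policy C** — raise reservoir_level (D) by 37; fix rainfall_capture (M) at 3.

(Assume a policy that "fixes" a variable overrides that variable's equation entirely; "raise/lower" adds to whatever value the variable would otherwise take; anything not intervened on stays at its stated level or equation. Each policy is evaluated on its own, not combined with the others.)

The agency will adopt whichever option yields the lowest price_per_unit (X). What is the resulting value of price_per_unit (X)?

-27

Policy A (D + 33, M − 42):
  L = 105
  D = 61 + 33 = 94
  X = 195 − 4·105 + 3·94 = 57
Policy B (D + 5):
  L = 105
  D = 61 + 5 = 66
  X = 195 − 4·105 + 3·66 = -27
Policy C (D + 37, M := 3):
  L = 105
  D = 61 + 37 = 98
  X = 195 − 4·105 + 3·98 = 69
Comparing — Policy A: X=57, Policy B: X=-27, Policy C: X=69. Lowest is -27 (Policy B).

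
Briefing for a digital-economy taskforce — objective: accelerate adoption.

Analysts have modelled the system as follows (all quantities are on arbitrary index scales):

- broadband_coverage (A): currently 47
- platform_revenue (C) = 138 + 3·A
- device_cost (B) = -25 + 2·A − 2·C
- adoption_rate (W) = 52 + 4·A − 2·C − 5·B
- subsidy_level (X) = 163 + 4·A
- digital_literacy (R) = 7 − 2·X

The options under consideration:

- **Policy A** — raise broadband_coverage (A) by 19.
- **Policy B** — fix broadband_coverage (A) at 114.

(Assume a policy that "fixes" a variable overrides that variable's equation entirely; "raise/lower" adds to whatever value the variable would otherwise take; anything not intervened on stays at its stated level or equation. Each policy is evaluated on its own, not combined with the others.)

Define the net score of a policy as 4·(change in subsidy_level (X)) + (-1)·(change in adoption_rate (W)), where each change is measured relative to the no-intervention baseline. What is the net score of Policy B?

-134

Baseline:
  A = 47
  C = 138 + 3·47 = 279
  B = -25 + 2·47 − 2·279 = -489
  W = 52 + 4·47 − 2·279 − 5·(-489) = 2127
  X = 163 + 4·47 = 351
Policy B (A := 114):
  A = 114
  C = 138 + 3·114 = 480
  B = -25 + 2·114 − 2·480 = -757
  W = 52 + 4·114 − 2·480 − 5·(-757) = 3333
  X = 163 + 4·114 = 619
ΔX = 619 − 351 = 268; ΔW = 3333 − 2127 = 1206
Score = 4·268 + (-1)·1206 = -134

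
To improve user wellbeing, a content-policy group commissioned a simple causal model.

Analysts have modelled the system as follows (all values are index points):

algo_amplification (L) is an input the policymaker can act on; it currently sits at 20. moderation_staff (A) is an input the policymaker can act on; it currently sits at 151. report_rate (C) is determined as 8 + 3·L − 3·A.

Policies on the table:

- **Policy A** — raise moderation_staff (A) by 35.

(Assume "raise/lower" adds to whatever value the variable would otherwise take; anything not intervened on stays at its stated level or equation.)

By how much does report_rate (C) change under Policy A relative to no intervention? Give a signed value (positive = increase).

-105

Baseline:
  L = 20
  A = 151
  C = 8 + 3·20 − 3·151 = -385
Policy A (A + 35):
  L = 20
  A = 151 + 35 = 186
  C = 8 + 3·20 − 3·186 = -490
Change in C: -490 − (-385) = -105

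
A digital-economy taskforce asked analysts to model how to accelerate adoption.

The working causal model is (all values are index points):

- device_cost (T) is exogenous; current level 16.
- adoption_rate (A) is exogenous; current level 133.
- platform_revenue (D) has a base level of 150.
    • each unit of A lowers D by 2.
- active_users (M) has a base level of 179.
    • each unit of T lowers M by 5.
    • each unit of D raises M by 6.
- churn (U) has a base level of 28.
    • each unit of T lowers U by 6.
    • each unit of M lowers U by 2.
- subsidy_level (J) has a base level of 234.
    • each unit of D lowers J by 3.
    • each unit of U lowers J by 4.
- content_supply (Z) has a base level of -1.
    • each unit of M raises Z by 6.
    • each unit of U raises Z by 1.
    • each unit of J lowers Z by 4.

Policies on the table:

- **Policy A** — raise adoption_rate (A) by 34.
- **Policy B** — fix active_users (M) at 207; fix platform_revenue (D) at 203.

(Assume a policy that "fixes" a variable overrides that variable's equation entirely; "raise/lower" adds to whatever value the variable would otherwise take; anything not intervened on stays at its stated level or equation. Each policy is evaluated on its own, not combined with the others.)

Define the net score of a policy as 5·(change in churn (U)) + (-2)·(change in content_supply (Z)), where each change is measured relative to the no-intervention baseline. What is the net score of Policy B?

Baseline:
  T = 16
  A = 133
  D = 150 − 2·133 = -116
  M = 179 − 5·16 + 6·(-116) = -597
  U = 28 − 6·16 − 2·(-597) = 1126
  J = 234 − 3·(-116) − 4·1126 = -3922
  Z = -1 + 6·(-597) + 1126 − 4·(-3922) = 13231
Policy B (M := 207, D := 203):
  T = 16
  A = 133
  D = 203
  M = 207
  U = 28 − 6·16 − 2·207 = -482
  J = 234 − 3·203 − 4·(-482) = 1553
  Z = -1 + 6·207 + (-482) − 4·1553 = -5453
ΔU = -482 − 1126 = -1608; ΔZ = -5453 − 13231 = -18684
Score = 5·(-1608) + (-2)·(-18684) = 29328

29328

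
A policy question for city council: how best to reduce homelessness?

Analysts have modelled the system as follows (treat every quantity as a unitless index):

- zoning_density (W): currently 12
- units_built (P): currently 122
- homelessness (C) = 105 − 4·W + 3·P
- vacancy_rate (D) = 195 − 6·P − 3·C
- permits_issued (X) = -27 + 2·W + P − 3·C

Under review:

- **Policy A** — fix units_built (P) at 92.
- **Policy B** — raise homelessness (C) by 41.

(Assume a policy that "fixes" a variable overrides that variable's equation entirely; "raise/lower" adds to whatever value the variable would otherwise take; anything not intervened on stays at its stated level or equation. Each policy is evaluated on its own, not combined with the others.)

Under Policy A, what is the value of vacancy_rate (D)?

Policy A (P := 92):
  W = 12
  P = 92
  C = 105 − 4·12 + 3·92 = 333
  D = 195 − 6·92 − 3·333 = -1356

-1356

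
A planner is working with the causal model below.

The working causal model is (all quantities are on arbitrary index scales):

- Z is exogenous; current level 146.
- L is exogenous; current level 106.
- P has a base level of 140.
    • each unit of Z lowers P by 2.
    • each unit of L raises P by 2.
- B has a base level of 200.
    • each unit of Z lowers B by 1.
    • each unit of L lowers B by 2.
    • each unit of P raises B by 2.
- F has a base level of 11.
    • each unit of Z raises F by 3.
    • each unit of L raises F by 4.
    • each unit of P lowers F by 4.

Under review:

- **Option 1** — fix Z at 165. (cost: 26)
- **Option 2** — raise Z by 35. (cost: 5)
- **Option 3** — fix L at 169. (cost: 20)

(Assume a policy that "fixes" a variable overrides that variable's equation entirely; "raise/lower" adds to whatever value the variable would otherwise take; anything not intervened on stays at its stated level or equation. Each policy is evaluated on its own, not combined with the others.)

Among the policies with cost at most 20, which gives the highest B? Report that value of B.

88

Option 2 (Z + 35):
  Z = 146 + 35 = 181
  L = 106
  P = 140 − 2·181 + 2·106 = -10
  B = 200 − 181 − 2·106 + 2·(-10) = -213
Option 3 (L := 169):
  Z = 146
  L = 169
  P = 140 − 2·146 + 2·169 = 186
  B = 200 − 146 − 2·169 + 2·186 = 88
Comparing — Option 2: B=-213, Option 3: B=88. Highest is 88 (Option 3).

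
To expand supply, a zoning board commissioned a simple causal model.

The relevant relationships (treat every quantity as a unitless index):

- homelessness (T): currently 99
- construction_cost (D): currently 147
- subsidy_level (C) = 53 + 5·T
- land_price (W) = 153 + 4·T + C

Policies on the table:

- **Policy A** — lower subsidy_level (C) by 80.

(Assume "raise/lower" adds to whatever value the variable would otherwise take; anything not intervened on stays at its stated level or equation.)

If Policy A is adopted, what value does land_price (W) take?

Policy A (C − 80):
  T = 99
  C = 53 + 5·99 (−80 from intervention) = 468
  W = 153 + 4·99 + 468 = 1017

1017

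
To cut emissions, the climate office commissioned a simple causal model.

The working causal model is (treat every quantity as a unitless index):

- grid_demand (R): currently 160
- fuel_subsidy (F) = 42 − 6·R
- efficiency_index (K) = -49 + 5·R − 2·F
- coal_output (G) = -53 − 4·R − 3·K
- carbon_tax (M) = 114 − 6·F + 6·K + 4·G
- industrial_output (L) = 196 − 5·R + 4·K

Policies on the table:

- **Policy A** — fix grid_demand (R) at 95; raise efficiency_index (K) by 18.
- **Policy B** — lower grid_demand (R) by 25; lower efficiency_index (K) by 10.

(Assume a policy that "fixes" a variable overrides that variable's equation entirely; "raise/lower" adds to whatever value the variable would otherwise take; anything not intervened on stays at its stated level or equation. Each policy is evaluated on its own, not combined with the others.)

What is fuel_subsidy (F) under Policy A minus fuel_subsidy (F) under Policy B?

240

Policy A (R := 95, K + 18):
  R = 95
  F = 42 − 6·95 = -528
Policy B (R − 25, K − 10):
  R = 160 − 25 = 135
  F = 42 − 6·135 = -768
F: -528 − (-768) = 240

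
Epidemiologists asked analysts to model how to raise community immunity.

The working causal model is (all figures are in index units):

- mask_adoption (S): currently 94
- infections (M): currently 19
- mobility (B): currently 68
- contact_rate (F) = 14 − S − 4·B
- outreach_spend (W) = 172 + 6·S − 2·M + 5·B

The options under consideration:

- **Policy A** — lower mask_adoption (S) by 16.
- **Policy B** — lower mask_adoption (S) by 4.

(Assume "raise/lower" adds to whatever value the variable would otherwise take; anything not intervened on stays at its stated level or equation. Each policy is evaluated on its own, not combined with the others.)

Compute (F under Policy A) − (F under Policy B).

12

Policy A (S − 16):
  S = 94 − 16 = 78
  B = 68
  F = 14 − 78 − 4·68 = -336
Policy B (S − 4):
  S = 94 − 4 = 90
  B = 68
  F = 14 − 90 − 4·68 = -348
F: -336 − (-348) = 12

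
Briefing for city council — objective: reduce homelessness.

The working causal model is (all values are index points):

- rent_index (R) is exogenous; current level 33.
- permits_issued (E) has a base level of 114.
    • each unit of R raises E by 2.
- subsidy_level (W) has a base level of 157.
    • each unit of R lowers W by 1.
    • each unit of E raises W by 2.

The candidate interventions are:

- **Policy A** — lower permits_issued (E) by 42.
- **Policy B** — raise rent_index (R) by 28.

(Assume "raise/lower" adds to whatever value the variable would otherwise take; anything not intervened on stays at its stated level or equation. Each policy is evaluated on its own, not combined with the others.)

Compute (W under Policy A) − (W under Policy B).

-168

Policy A (E − 42):
  R = 33
  E = 114 + 2·33 (−42 from intervention) = 138
  W = 157 − 33 + 2·138 = 400
Policy B (R + 28):
  R = 33 + 28 = 61
  E = 114 + 2·61 = 236
  W = 157 − 61 + 2·236 = 568
W: 400 − 568 = -168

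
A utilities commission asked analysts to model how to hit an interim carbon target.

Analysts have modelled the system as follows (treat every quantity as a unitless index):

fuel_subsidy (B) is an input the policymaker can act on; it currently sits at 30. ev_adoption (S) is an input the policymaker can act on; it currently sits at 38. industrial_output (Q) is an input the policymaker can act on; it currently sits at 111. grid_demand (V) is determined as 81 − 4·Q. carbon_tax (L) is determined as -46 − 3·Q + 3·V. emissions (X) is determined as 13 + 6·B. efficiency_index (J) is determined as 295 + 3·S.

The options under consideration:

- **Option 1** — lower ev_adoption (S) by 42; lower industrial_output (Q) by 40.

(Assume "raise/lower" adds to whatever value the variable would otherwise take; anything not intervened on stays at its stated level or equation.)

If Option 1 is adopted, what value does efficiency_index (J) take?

Option 1 (S − 42, Q − 40):
  S = 38 − 42 = -4
  J = 295 + 3·(-4) = 283

283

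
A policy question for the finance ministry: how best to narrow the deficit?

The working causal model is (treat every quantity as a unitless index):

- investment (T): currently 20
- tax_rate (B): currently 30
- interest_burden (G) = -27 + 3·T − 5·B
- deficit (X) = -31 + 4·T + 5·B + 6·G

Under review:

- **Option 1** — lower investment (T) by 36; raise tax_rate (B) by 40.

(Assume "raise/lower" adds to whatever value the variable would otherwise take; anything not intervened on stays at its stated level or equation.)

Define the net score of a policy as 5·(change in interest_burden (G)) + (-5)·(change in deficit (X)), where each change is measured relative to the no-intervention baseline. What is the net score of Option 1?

Baseline:
  T = 20
  B = 30
  G = -27 + 3·20 − 5·30 = -117
  X = -31 + 4·20 + 5·30 + 6·(-117) = -503
Option 1 (T − 36, B + 40):
  T = 20 − 36 = -16
  B = 30 + 40 = 70
  G = -27 + 3·(-16) − 5·70 = -425
  X = -31 + 4·(-16) + 5·70 + 6·(-425) = -2295
ΔG = -425 − (-117) = -308; ΔX = -2295 − (-503) = -1792
Score = 5·(-308) + (-5)·(-1792) = 7420

7420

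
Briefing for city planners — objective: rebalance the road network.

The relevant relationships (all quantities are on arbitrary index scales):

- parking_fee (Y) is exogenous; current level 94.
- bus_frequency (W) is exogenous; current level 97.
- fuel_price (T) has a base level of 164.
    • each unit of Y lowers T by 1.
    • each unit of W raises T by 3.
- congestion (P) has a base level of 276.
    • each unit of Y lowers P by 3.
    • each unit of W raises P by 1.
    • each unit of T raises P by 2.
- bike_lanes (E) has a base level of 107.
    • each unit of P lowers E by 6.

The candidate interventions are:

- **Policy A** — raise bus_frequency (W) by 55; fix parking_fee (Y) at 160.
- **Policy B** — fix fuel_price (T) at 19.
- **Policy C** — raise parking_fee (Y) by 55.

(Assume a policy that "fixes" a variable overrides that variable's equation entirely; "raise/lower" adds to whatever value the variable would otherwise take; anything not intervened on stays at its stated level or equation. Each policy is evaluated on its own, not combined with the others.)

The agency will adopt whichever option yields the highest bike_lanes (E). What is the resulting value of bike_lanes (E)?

-667

Policy A (W + 55, Y := 160):
  Y = 160
  W = 97 + 55 = 152
  T = 164 − 160 + 3·152 = 460
  P = 276 − 3·160 + 152 + 2·460 = 868
  E = 107 − 6·868 = -5101
Policy B (T := 19):
  Y = 94
  W = 97
  T = 19
  P = 276 − 3·94 + 97 + 2·19 = 129
  E = 107 − 6·129 = -667
Policy C (Y + 55):
  Y = 94 + 55 = 149
  W = 97
  T = 164 − 149 + 3·97 = 306
  P = 276 − 3·149 + 97 + 2·306 = 538
  E = 107 − 6·538 = -3121
Comparing — Policy A: E=-5101, Policy B: E=-667, Policy C: E=-3121. Highest is -667 (Policy B).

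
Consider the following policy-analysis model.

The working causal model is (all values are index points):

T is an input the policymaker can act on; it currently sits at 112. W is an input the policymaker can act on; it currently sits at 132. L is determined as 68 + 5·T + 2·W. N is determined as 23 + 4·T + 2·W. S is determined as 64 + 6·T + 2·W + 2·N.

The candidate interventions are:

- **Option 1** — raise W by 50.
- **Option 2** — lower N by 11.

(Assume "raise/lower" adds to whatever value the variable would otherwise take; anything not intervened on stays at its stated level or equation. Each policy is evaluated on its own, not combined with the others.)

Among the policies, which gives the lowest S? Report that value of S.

Option 1 (W + 50):
  T = 112
  W = 132 + 50 = 182
  N = 23 + 4·112 + 2·182 = 835
  S = 64 + 6·112 + 2·182 + 2·835 = 2770
Option 2 (N − 11):
  T = 112
  W = 132
  N = 23 + 4·112 + 2·132 (−11 from intervention) = 724
  S = 64 + 6·112 + 2·132 + 2·724 = 2448
Comparing — Option 1: S=2770, Option 2: S=2448. Lowest is 2448 (Option 2).

2448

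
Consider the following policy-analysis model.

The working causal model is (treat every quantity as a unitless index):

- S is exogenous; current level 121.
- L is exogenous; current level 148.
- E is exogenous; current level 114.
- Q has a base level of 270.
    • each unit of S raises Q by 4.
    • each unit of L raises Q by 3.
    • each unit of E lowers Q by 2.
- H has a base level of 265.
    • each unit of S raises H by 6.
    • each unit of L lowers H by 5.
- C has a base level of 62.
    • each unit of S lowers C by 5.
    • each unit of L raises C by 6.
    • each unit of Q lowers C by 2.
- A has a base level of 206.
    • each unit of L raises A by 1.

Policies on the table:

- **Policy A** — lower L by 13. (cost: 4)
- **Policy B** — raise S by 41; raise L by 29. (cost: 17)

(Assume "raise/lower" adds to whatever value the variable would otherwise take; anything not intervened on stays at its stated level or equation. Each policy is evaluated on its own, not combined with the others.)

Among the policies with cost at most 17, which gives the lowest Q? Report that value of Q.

Policy A (L − 13):
  S = 121
  L = 148 − 13 = 135
  E = 114
  Q = 270 + 4·121 + 3·135 − 2·114 = 931
Policy B (S + 41, L + 29):
  S = 121 + 41 = 162
  L = 148 + 29 = 177
  E = 114
  Q = 270 + 4·162 + 3·177 − 2·114 = 1221
Comparing — Policy A: Q=931, Policy B: Q=1221. Lowest is 931 (Policy A).

931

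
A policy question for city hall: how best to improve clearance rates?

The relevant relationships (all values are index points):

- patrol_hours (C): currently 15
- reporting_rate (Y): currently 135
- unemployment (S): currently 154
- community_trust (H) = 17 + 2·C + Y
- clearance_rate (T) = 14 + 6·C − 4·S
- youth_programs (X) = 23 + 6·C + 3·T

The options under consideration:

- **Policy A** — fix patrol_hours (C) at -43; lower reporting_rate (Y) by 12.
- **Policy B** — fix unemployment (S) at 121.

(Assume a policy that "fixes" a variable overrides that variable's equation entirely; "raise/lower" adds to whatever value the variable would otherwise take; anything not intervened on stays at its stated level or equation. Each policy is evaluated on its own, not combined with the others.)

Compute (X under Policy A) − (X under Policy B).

-1788

Policy A (C := -43, Y − 12):
  C = -43
  S = 154
  T = 14 + 6·(-43) − 4·154 = -860
  X = 23 + 6·(-43) + 3·(-860) = -2815
Policy B (S := 121):
  C = 15
  S = 121
  T = 14 + 6·15 − 4·121 = -380
  X = 23 + 6·15 + 3·(-380) = -1027
X: -2815 − (-1027) = -1788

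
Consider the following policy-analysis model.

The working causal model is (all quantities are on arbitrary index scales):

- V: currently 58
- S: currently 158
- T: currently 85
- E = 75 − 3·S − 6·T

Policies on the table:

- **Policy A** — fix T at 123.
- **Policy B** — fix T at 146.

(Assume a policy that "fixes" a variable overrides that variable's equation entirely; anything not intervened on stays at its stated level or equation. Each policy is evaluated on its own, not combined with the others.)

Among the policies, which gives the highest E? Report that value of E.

Policy A (T := 123):
  S = 158
  T = 123
  E = 75 − 3·158 − 6·123 = -1137
Policy B (T := 146):
  S = 158
  T = 146
  E = 75 − 3·158 − 6·146 = -1275
Comparing — Policy A: E=-1137, Policy B: E=-1275. Highest is -1137 (Policy A).

-1137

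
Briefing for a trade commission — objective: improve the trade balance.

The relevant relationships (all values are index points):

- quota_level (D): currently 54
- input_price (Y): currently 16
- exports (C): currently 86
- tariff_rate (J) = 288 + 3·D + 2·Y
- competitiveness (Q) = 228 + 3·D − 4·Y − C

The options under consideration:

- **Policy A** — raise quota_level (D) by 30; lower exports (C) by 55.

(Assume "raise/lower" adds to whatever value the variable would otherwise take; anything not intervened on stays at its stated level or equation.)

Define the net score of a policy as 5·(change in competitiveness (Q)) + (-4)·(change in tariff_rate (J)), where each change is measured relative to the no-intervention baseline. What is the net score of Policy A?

Baseline:
  D = 54
  Y = 16
  C = 86
  J = 288 + 3·54 + 2·16 = 482
  Q = 228 + 3·54 − 4·16 − 86 = 240
Policy A (D + 30, C − 55):
  D = 54 + 30 = 84
  Y = 16
  C = 86 − 55 = 31
  J = 288 + 3·84 + 2·16 = 572
  Q = 228 + 3·84 − 4·16 − 31 = 385
ΔQ = 385 − 240 = 145; ΔJ = 572 − 482 = 90
Score = 5·145 + (-4)·90 = 365

365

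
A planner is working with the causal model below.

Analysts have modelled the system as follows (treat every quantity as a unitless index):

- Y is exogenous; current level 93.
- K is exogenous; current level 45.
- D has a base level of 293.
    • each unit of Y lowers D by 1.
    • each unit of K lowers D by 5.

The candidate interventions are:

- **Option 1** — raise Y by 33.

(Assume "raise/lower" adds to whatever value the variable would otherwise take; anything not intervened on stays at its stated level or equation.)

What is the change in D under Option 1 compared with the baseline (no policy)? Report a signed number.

Baseline:
  Y = 93
  K = 45
  D = 293 − 93 − 5·45 = -25
Option 1 (Y + 33):
  Y = 93 + 33 = 126
  K = 45
  D = 293 − 126 − 5·45 = -58
Change in D: -58 − (-25) = -33

-33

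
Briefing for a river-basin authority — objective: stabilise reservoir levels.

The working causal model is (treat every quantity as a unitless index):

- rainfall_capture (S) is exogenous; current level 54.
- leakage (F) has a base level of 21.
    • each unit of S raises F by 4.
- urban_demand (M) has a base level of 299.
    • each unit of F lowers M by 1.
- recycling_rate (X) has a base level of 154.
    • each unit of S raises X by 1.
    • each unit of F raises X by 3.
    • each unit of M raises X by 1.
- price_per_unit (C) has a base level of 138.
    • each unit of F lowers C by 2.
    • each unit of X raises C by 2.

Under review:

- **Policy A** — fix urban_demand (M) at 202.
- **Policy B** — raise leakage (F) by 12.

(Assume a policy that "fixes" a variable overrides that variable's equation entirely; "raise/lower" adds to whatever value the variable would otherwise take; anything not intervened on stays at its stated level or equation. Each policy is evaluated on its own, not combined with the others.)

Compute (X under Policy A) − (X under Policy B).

116

Policy A (M := 202):
  S = 54
  F = 21 + 4·54 = 237
  M = 202
  X = 154 + 54 + 3·237 + 202 = 1121
Policy B (F + 12):
  S = 54
  F = 21 + 4·54 (+12 from intervention) = 249
  M = 299 − 249 = 50
  X = 154 + 54 + 3·249 + 50 = 1005
X: 1121 − 1005 = 116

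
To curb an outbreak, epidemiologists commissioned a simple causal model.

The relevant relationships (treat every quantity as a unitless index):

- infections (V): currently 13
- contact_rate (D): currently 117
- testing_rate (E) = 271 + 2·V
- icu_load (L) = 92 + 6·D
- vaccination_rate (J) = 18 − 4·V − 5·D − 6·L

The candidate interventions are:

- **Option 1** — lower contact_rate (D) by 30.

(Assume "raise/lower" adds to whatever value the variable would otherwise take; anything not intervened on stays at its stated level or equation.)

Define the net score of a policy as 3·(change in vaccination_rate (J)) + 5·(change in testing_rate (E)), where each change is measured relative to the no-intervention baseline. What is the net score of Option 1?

Baseline:
  V = 13
  D = 117
  E = 271 + 2·13 = 297
  L = 92 + 6·117 = 794
  J = 18 − 4·13 − 5·117 − 6·794 = -5383
Option 1 (D − 30):
  V = 13
  D = 117 − 30 = 87
  E = 271 + 2·13 = 297
  L = 92 + 6·87 = 614
  J = 18 − 4·13 − 5·87 − 6·614 = -4153
ΔJ = -4153 − (-5383) = 1230; ΔE = 297 − 297 = 0
Score = 3·1230 + 5·0 = 3690

3690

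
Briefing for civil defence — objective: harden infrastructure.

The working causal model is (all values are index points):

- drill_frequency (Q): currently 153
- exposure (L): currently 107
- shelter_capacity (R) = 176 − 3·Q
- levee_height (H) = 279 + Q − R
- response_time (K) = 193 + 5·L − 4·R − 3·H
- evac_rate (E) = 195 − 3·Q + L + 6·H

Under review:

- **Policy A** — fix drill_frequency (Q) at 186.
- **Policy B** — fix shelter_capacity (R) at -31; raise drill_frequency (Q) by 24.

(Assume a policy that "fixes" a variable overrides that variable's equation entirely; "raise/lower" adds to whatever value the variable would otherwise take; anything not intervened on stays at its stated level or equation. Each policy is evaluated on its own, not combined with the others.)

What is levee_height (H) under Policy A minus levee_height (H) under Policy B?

Policy A (Q := 186):
  Q = 186
  R = 176 − 3·186 = -382
  H = 279 + 186 − (-382) = 847
Policy B (R := -31, Q + 24):
  Q = 153 + 24 = 177
  R = -31
  H = 279 + 177 − (-31) = 487
H: 847 − 487 = 360

360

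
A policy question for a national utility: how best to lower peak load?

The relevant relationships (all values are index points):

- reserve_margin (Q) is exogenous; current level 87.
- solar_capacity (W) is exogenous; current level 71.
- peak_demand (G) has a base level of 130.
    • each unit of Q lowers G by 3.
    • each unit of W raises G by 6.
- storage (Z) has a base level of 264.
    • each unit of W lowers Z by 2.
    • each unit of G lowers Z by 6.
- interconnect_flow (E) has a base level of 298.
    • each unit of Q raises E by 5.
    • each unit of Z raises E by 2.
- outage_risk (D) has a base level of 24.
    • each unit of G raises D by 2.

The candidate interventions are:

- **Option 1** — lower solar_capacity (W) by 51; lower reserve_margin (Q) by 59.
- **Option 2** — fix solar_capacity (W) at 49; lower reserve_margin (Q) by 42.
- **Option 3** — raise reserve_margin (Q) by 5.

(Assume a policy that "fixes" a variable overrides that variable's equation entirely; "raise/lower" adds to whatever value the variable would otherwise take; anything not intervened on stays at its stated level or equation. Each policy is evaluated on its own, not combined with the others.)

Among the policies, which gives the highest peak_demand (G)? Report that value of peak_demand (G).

289

Option 1 (W − 51, Q − 59):
  Q = 87 − 59 = 28
  W = 71 − 51 = 20
  G = 130 − 3·28 + 6·20 = 166
Option 2 (W := 49, Q − 42):
  Q = 87 − 42 = 45
  W = 49
  G = 130 − 3·45 + 6·49 = 289
Option 3 (Q + 5):
  Q = 87 + 5 = 92
  W = 71
  G = 130 − 3·92 + 6·71 = 280
Comparing — Option 1: G=166, Option 2: G=289, Option 3: G=280. Highest is 289 (Option 2).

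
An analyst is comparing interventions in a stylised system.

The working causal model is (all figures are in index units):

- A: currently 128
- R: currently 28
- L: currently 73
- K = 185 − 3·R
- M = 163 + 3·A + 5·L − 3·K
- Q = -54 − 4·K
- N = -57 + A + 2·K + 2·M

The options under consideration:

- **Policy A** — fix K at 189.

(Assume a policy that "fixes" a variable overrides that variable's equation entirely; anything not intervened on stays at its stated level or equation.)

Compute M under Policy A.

345

Policy A (K := 189):
  A = 128
  R = 28
  L = 73
  K = 189
  M = 163 + 3·128 + 5·73 − 3·189 = 345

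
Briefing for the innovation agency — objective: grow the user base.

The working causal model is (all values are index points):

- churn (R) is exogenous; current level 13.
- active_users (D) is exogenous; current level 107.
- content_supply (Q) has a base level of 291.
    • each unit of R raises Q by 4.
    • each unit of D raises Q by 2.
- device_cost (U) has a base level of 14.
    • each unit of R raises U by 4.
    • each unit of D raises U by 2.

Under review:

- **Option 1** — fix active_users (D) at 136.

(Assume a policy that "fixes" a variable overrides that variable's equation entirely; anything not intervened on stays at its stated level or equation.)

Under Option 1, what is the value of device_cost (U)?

Option 1 (D := 136):
  R = 13
  D = 136
  U = 14 + 4·13 + 2·136 = 338

338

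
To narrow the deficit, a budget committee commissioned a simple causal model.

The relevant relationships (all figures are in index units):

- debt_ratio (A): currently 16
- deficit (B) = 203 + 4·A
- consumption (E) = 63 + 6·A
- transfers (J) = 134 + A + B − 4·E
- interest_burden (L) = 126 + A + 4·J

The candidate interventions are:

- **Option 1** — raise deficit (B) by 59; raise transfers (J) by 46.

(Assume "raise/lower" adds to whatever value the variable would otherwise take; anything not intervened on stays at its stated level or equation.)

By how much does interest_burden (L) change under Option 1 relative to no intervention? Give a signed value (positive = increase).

Baseline:
  A = 16
  B = 203 + 4·16 = 267
  E = 63 + 6·16 = 159
  J = 134 + 16 + 267 − 4·159 = -219
  L = 126 + 16 + 4·(-219) = -734
Option 1 (B + 59, J + 46):
  A = 16
  B = 203 + 4·16 (+59 from intervention) = 326
  E = 63 + 6·16 = 159
  J = 134 + 16 + 326 − 4·159 (+46 from intervention) = -114
  L = 126 + 16 + 4·(-114) = -314
Change in L: -314 − (-734) = 420

420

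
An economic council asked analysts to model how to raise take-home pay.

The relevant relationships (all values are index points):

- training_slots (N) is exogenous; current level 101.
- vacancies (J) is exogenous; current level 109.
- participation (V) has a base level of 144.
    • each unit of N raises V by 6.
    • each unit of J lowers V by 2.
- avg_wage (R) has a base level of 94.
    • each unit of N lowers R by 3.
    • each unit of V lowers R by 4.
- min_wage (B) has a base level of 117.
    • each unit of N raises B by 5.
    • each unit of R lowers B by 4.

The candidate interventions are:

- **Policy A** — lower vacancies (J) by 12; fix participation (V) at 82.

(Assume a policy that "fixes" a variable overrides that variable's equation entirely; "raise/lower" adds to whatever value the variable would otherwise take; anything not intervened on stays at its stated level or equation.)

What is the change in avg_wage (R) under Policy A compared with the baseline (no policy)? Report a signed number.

Baseline:
  N = 101
  J = 109
  V = 144 + 6·101 − 2·109 = 532
  R = 94 − 3·101 − 4·532 = -2337
Policy A (J − 12, V := 82):
  N = 101
  J = 109 − 12 = 97
  V = 82
  R = 94 − 3·101 − 4·82 = -537
Change in R: -537 − (-2337) = 1800

1800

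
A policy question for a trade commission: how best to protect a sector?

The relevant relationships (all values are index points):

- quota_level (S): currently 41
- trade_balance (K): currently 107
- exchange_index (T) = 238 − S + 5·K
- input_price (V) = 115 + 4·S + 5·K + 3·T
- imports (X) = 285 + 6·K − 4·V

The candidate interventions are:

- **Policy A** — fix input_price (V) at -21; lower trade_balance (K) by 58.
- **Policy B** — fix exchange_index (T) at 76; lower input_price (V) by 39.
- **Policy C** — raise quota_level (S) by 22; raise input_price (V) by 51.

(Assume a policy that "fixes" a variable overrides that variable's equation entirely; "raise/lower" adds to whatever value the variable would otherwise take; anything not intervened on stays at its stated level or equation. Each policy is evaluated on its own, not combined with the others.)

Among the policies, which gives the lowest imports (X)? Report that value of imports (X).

Policy A (V := -21, K − 58):
  S = 41
  K = 107 − 58 = 49
  T = 238 − 41 + 5·49 = 442
  V = -21
  X = 285 + 6·49 − 4·(-21) = 663
Policy B (T := 76, V − 39):
  S = 41
  K = 107
  T = 76
  V = 115 + 4·41 + 5·107 + 3·76 (−39 from intervention) = 1003
  X = 285 + 6·107 − 4·1003 = -3085
Policy C (S + 22, V + 51):
  S = 41 + 22 = 63
  K = 107
  T = 238 − 63 + 5·107 = 710
  V = 115 + 4·63 + 5·107 + 3·710 (+51 from intervention) = 3083
  X = 285 + 6·107 − 4·3083 = -11405
Comparing — Policy A: X=663, Policy B: X=-3085, Policy C: X=-11405. Lowest is -11405 (Policy C).

-11405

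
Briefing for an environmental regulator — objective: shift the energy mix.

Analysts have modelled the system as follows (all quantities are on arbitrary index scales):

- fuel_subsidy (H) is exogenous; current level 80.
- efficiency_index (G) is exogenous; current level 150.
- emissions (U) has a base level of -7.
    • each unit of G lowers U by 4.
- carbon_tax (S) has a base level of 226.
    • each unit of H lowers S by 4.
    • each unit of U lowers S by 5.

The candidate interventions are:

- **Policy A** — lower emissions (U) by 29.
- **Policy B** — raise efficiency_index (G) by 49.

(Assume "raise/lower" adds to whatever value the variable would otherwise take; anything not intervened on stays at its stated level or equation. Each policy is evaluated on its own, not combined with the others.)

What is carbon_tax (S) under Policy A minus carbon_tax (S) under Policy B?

-835

Policy A (U − 29):
  H = 80
  G = 150
  U = -7 − 4·150 (−29 from intervention) = -636
  S = 226 − 4·80 − 5·(-636) = 3086
Policy B (G + 49):
  H = 80
  G = 150 + 49 = 199
  U = -7 − 4·199 = -803
  S = 226 − 4·80 − 5·(-803) = 3921
S: 3086 − 3921 = -835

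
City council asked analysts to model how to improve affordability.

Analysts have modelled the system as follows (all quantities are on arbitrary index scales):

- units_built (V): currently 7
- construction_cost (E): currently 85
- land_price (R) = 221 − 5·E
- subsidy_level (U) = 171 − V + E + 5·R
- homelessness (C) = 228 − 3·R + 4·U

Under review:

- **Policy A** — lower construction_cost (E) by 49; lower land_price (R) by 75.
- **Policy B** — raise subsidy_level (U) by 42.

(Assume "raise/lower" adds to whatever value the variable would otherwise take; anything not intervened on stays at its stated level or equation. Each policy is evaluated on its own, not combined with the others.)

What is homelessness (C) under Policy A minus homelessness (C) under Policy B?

Policy A (E − 49, R − 75):
  V = 7
  E = 85 − 49 = 36
  R = 221 − 5·36 (−75 from intervention) = -34
  U = 171 − 7 + 36 + 5·(-34) = 30
  C = 228 − 3·(-34) + 4·30 = 450
Policy B (U + 42):
  V = 7
  E = 85
  R = 221 − 5·85 = -204
  U = 171 − 7 + 85 + 5·(-204) (+42 from intervention) = -729
  C = 228 − 3·(-204) + 4·(-729) = -2076
C: 450 − (-2076) = 2526

2526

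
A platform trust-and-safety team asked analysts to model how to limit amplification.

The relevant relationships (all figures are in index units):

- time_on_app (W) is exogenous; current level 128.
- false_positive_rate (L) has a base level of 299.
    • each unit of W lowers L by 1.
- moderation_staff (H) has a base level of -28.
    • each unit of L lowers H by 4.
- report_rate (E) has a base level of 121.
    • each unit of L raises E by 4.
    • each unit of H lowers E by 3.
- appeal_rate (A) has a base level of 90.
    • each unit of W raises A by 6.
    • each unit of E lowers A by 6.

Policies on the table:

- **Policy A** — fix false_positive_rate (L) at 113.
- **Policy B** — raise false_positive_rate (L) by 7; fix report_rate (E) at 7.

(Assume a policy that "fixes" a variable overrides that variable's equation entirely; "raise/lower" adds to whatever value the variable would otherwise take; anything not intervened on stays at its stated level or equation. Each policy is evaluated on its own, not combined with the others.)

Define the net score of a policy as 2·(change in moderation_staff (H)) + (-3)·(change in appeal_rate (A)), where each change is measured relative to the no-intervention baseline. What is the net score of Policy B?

Baseline:
  W = 128
  L = 299 − 128 = 171
  H = -28 − 4·171 = -712
  E = 121 + 4·171 − 3·(-712) = 2941
  A = 90 + 6·128 − 6·2941 = -16788
Policy B (L + 7, E := 7):
  W = 128
  L = 299 − 128 (+7 from intervention) = 178
  H = -28 − 4·178 = -740
  E = 7
  A = 90 + 6·128 − 6·7 = 816
ΔH = -740 − (-712) = -28; ΔA = 816 − (-16788) = 17604
Score = 2·(-28) + (-3)·17604 = -52868

-52868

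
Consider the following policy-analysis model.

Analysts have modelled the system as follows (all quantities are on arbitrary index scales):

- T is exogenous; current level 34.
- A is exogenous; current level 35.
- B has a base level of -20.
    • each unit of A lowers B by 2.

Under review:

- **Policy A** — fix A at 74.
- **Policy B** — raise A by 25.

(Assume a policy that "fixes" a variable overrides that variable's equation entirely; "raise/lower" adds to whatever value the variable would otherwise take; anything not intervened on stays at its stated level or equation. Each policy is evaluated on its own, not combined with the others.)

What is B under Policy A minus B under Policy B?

Policy A (A := 74):
  A = 74
  B = -20 − 2·74 = -168
Policy B (A + 25):
  A = 35 + 25 = 60
  B = -20 − 2·60 = -140
B: -168 − (-140) = -28

-28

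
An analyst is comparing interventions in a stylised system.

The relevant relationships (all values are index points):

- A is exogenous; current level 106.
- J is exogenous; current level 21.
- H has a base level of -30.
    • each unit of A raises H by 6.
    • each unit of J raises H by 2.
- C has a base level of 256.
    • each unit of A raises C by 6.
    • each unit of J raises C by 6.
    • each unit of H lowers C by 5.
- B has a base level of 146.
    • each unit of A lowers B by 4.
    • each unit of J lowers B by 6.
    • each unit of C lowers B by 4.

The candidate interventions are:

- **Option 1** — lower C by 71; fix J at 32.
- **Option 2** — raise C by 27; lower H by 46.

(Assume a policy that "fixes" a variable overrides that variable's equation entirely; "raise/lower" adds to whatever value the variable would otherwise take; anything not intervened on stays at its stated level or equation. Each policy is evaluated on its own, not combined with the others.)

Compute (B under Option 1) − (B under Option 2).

Option 1 (C − 71, J := 32):
  A = 106
  J = 32
  H = -30 + 6·106 + 2·32 = 670
  C = 256 + 6·106 + 6·32 − 5·670 (−71 from intervention) = -2337
  B = 146 − 4·106 − 6·32 − 4·(-2337) = 8878
Option 2 (C + 27, H − 46):
  A = 106
  J = 21
  H = -30 + 6·106 + 2·21 (−46 from intervention) = 602
  C = 256 + 6·106 + 6·21 − 5·602 (+27 from intervention) = -1965
  B = 146 − 4·106 − 6·21 − 4·(-1965) = 7456
B: 8878 − 7456 = 1422

1422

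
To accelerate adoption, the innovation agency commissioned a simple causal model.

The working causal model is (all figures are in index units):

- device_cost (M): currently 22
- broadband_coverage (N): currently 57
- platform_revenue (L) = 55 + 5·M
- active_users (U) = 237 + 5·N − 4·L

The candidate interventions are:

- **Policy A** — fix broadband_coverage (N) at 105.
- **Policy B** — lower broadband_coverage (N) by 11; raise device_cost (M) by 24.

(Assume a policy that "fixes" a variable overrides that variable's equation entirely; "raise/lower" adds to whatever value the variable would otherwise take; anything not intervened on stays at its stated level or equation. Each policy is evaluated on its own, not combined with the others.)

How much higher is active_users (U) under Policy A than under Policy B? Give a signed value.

Policy A (N := 105):
  M = 22
  N = 105
  L = 55 + 5·22 = 165
  U = 237 + 5·105 − 4·165 = 102
Policy B (N − 11, M + 24):
  M = 22 + 24 = 46
  N = 57 − 11 = 46
  L = 55 + 5·46 = 285
  U = 237 + 5·46 − 4·285 = -673
U: 102 − (-673) = 775

775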